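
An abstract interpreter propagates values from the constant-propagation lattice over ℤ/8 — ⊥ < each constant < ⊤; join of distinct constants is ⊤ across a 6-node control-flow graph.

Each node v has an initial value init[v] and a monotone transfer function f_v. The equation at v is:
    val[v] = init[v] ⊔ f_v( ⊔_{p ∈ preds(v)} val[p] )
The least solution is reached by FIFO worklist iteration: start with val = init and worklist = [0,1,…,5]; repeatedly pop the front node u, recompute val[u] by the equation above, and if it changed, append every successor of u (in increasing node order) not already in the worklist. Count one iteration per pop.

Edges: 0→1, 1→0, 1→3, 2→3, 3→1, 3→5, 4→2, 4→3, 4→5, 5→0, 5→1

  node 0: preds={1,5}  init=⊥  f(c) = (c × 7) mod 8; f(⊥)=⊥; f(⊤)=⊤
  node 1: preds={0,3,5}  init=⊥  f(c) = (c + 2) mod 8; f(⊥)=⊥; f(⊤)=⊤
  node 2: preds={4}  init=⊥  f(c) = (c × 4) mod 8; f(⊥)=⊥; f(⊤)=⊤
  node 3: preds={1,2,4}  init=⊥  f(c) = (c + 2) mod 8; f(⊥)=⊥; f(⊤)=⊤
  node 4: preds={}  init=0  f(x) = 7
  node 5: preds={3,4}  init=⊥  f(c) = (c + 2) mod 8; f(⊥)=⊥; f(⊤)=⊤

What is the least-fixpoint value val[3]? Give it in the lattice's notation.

⊤

Iteration log — 12 steps:
  step 1. node 0  ⊔preds=⊥  new=⊥  stable
  step 2. node 1  ⊔preds=⊥  new=⊥  stable
  step 3. node 2  ⊔preds=0  new=0  old=⊥  +wl: 
  step 4. node 3  ⊔preds=0  new=2  old=⊥  +wl: 1
  step 5. node 4  ⊔preds=⊥  new=⊤  old=0  +wl: 2,3
  step 6. node 5  ⊔preds=⊤  new=⊤  old=⊥  +wl: 0
  step 7. node 1  ⊔preds=⊤  new=⊤  old=⊥  +wl: 
  step 8. node 2  ⊔preds=⊤  new=⊤  old=0  +wl: 
  step 9. node 3  ⊔preds=⊤  new=⊤  old=2  +wl: 1,5
  step 10. node 0  ⊔preds=⊤  new=⊤  old=⊥  +wl: 
  step 11. node 1  ⊔preds=⊤  new=⊤  stable
  step 12. node 5  ⊔preds=⊤  new=⊤  stable

Least fixpoint reached:
  node 0: ⊤
  node 1: ⊤
  node 2: ⊤
  node 3: ⊤
  node 4: ⊤
  node 5: ⊤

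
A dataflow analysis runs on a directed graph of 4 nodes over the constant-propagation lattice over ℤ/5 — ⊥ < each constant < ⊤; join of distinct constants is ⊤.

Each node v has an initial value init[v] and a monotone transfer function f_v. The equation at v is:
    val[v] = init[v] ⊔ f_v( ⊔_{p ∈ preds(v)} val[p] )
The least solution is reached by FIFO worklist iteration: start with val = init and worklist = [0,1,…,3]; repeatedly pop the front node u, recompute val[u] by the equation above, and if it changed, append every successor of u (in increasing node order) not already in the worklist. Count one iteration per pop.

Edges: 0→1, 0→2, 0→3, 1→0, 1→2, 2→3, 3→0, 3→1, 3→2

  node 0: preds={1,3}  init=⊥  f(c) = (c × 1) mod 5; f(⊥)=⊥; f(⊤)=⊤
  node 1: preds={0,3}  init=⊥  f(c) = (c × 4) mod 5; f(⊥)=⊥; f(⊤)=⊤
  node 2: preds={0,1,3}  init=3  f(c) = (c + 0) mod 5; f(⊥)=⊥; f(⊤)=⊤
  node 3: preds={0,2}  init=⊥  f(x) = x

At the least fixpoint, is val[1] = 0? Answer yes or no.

Iteration log — 13 steps:
  step 1. node 0  ⊔preds=⊥  new=⊥  stable
  step 2. node 1  ⊔preds=⊥  new=⊥  stable
  step 3. node 2  ⊔preds=⊥  new=3  stable
  step 4. node 3  ⊔preds=3  new=3  old=⊥  +wl: 0,1,2
  step 5. node 0  ⊔preds=3  new=3  old=⊥  +wl: 3
  step 6. node 1  ⊔preds=3  new=2  old=⊥  +wl: 0
  step 7. node 2  ⊔preds=⊤  new=⊤  old=3  +wl: 
  step 8. node 3  ⊔preds=⊤  new=⊤  old=3  +wl: 1,2
  step 9. node 0  ⊔preds=⊤  new=⊤  old=3  +wl: 3
  step 10. node 1  ⊔preds=⊤  new=⊤  old=2  +wl: 0
  step 11. node 2  ⊔preds=⊤  new=⊤  stable
  step 12. node 3  ⊔preds=⊤  new=⊤  stable
  step 13. node 0  ⊔preds=⊤  new=⊤  stable

Least fixpoint reached:
  node 0: ⊤
  node 1: ⊤
  node 2: ⊤
  node 3: ⊤

no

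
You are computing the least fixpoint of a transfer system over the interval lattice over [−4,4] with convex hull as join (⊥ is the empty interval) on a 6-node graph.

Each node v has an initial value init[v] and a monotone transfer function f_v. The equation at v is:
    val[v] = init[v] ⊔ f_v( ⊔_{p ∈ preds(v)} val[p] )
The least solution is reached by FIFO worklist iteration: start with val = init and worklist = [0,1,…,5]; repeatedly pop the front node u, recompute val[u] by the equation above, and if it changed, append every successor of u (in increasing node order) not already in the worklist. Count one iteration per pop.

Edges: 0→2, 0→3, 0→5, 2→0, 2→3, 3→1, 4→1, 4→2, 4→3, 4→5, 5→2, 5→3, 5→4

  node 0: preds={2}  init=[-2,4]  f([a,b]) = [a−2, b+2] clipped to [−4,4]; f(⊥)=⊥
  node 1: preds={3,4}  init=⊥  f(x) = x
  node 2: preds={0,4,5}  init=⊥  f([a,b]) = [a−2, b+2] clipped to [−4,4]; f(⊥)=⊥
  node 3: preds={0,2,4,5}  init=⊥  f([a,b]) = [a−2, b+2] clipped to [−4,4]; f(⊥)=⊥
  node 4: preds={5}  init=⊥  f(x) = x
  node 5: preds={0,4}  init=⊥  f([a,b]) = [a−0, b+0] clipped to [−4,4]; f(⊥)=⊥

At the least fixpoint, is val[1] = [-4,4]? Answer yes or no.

Worklist (20 pops):
  #1 pop 0: in=⊥ → [-2,4] (no change)
  #2 pop 1: in=⊥ → ⊥ (no change)
  #3 pop 2: in=[-2,4] → [-4,4] (was ⊥); enqueue [0]
  #4 pop 3: in=[-4,4] → [-4,4] (was ⊥); enqueue [1]
  #5 pop 4: in=⊥ → ⊥ (no change)
  #6 pop 5: in=[-2,4] → [-2,4] (was ⊥); enqueue [2,3,4]
  #7 pop 0: in=[-4,4] → [-4,4] (was [-2,4]); enqueue [5]
  #8 pop 1: in=[-4,4] → [-4,4] (was ⊥); enqueue []
  #9 pop 2: in=[-4,4] → [-4,4] (no change)
  #10 pop 3: in=[-4,4] → [-4,4] (no change)
  #11 pop 4: in=[-2,4] → [-2,4] (was ⊥); enqueue [1,2,3]
  #12 pop 5: in=[-4,4] → [-4,4] (was [-2,4]); enqueue [4]
  #13 pop 1: in=[-4,4] → [-4,4] (no change)
  #14 pop 2: in=[-4,4] → [-4,4] (no change)
  #15 pop 3: in=[-4,4] → [-4,4] (no change)
  #16 pop 4: in=[-4,4] → [-4,4] (was [-2,4]); enqueue [1,2,3,5]
  #17 pop 1: in=[-4,4] → [-4,4] (no change)
  #18 pop 2: in=[-4,4] → [-4,4] (no change)
  #19 pop 3: in=[-4,4] → [-4,4] (no change)
  #20 pop 5: in=[-4,4] → [-4,4] (no change)

Fixpoint:
  val[0] = [-4,4]
  val[1] = [-4,4]
  val[2] = [-4,4]
  val[3] = [-4,4]
  val[4] = [-4,4]
  val[5] = [-4,4]

yes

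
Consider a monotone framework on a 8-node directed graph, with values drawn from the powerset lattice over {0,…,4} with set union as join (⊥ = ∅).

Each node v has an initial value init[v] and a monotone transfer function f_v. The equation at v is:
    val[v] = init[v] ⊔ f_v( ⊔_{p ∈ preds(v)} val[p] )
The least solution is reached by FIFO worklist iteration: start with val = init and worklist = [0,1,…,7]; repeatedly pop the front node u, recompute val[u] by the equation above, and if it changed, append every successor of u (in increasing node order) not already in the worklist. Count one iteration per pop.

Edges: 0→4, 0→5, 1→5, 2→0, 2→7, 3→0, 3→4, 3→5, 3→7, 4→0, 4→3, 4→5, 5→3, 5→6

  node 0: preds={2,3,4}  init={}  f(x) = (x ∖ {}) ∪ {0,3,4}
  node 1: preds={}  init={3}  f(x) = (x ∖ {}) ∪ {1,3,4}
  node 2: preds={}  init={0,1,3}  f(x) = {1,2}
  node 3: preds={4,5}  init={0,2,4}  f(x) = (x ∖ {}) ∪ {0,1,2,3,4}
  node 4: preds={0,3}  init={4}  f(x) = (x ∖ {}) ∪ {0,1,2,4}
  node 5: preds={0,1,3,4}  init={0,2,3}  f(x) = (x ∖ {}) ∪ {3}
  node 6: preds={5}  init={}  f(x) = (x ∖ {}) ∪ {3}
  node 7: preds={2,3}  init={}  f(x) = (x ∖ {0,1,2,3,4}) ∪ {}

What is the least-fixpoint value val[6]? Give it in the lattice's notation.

{0,1,2,3,4}

Iteration log — 10 steps:
  step 1. node 0  ⊔preds={0,1,2,3,4}  new={0,1,2,3,4}  old={}  +wl: 
  step 2. node 1  ⊔preds={}  new={1,3,4}  old={3}  +wl: 
  step 3. node 2  ⊔preds={}  new={0,1,2,3}  old={0,1,3}  +wl: 0
  step 4. node 3  ⊔preds={0,2,3,4}  new={0,1,2,3,4}  old={0,2,4}  +wl: 
  step 5. node 4  ⊔preds={0,1,2,3,4}  new={0,1,2,3,4}  old={4}  +wl: 3
  step 6. node 5  ⊔preds={0,1,2,3,4}  new={0,1,2,3,4}  old={0,2,3}  +wl: 
  step 7. node 6  ⊔preds={0,1,2,3,4}  new={0,1,2,3,4}  old={}  +wl: 
  step 8. node 7  ⊔preds={0,1,2,3,4}  new={}  stable
  step 9. node 0  ⊔preds={0,1,2,3,4}  new={0,1,2,3,4}  stable
  step 10. node 3  ⊔preds={0,1,2,3,4}  new={0,1,2,3,4}  stable

Least fixpoint reached:
  node 0: {0,1,2,3,4}
  node 1: {1,3,4}
  node 2: {0,1,2,3}
  node 3: {0,1,2,3,4}
  node 4: {0,1,2,3,4}
  node 5: {0,1,2,3,4}
  node 6: {0,1,2,3,4}
  node 7: {}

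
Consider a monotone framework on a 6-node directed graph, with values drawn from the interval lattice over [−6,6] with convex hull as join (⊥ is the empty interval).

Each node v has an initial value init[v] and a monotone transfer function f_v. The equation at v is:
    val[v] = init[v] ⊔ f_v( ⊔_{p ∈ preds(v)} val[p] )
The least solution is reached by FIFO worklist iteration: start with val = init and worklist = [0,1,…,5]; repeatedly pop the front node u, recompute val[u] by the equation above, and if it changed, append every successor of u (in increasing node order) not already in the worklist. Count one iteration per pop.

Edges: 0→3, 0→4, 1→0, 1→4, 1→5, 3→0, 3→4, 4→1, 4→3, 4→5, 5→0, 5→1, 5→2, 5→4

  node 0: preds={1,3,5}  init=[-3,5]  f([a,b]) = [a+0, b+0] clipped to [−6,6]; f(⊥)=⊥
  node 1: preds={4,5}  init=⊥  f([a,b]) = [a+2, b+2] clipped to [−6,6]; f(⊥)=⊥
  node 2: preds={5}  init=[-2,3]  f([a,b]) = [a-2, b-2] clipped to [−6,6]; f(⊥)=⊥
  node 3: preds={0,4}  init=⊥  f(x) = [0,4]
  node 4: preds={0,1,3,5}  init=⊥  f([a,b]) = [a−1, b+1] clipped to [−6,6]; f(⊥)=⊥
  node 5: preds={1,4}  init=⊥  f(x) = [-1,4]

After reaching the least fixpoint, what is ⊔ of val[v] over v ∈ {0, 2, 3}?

Trace (15 dequeues):
  [1] u=0 | in ⊥ | out [-3,5] | ==
  [2] u=1 | in ⊥ | out ⊥ | ==
  [3] u=2 | in ⊥ | out [-2,3] | ==
  [4] u=3 | in [-3,5] | out [0,4] | prev ⊥ | push {0}
  [5] u=4 | in [-3,5] | out [-4,6] | prev ⊥ | push {1,3}
  [6] u=5 | in [-4,6] | out [-1,4] | prev ⊥ | push {2,4}
  [7] u=0 | in [-1,4] | out [-3,5] | ==
  [8] u=1 | in [-4,6] | out [-2,6] | prev ⊥ | push {0,5}
  [9] u=3 | in [-4,6] | out [0,4] | ==
  [10] u=2 | in [-1,4] | out [-3,3] | prev [-2,3] | push {}
  [11] u=4 | in [-3,6] | out [-4,6] | ==
  [12] u=0 | in [-2,6] | out [-3,6] | prev [-3,5] | push {3,4}
  [13] u=5 | in [-4,6] | out [-1,4] | ==
  [14] u=3 | in [-4,6] | out [0,4] | ==
  [15] u=4 | in [-3,6] | out [-4,6] | ==

Converged values:
  [0] [-3,6]
  [1] [-2,6]
  [2] [-3,3]
  [3] [0,4]
  [4] [-4,6]
  [5] [-1,4]

[-3,6]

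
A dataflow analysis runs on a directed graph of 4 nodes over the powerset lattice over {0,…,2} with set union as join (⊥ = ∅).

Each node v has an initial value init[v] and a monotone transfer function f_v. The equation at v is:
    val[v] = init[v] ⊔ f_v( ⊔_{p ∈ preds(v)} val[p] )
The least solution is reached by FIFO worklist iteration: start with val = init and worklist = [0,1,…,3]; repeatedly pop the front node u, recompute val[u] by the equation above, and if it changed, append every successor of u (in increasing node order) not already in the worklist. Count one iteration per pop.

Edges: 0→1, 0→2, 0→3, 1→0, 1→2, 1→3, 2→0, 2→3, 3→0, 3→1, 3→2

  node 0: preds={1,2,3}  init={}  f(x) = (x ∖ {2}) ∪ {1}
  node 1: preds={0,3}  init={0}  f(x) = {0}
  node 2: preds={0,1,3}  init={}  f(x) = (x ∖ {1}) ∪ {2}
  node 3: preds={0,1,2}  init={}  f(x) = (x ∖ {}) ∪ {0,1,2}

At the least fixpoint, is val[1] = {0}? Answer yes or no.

yes

Trace (7 dequeues):
  [1] u=0 | in {0} | out {0,1} | prev {} | push {}
  [2] u=1 | in {0,1} | out {0} | ==
  [3] u=2 | in {0,1} | out {0,2} | prev {} | push {0}
  [4] u=3 | in {0,1,2} | out {0,1,2} | prev {} | push {1,2}
  [5] u=0 | in {0,1,2} | out {0,1} | ==
  [6] u=1 | in {0,1,2} | out {0} | ==
  [7] u=2 | in {0,1,2} | out {0,2} | ==

Converged values:
  [0] {0,1}
  [1] {0}
  [2] {0,2}
  [3] {0,1,2}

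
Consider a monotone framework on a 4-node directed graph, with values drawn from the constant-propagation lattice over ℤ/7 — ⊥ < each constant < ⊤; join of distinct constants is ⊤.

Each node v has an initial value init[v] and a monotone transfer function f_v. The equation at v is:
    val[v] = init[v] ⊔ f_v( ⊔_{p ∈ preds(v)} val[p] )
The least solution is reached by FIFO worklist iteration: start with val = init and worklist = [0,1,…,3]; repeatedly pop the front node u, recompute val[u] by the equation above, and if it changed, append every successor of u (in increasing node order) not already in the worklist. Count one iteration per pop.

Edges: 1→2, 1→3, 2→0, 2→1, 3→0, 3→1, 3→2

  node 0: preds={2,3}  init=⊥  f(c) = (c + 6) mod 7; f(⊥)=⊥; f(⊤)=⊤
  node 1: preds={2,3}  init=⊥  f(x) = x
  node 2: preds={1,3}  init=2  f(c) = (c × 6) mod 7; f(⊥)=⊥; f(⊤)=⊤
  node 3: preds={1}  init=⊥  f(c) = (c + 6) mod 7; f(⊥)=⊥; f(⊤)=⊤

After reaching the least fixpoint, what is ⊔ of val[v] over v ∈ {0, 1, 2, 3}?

Worklist (11 pops):
  #1 pop 0: in=2 → 1 (was ⊥); enqueue []
  #2 pop 1: in=2 → 2 (was ⊥); enqueue []
  #3 pop 2: in=2 → ⊤ (was 2); enqueue [0,1]
  #4 pop 3: in=2 → 1 (was ⊥); enqueue [2]
  #5 pop 0: in=⊤ → ⊤ (was 1); enqueue []
  #6 pop 1: in=⊤ → ⊤ (was 2); enqueue [3]
  #7 pop 2: in=⊤ → ⊤ (no change)
  #8 pop 3: in=⊤ → ⊤ (was 1); enqueue [0,1,2]
  #9 pop 0: in=⊤ → ⊤ (no change)
  #10 pop 1: in=⊤ → ⊤ (no change)
  #11 pop 2: in=⊤ → ⊤ (no change)

Fixpoint:
  val[0] = ⊤
  val[1] = ⊤
  val[2] = ⊤
  val[3] = ⊤

⊤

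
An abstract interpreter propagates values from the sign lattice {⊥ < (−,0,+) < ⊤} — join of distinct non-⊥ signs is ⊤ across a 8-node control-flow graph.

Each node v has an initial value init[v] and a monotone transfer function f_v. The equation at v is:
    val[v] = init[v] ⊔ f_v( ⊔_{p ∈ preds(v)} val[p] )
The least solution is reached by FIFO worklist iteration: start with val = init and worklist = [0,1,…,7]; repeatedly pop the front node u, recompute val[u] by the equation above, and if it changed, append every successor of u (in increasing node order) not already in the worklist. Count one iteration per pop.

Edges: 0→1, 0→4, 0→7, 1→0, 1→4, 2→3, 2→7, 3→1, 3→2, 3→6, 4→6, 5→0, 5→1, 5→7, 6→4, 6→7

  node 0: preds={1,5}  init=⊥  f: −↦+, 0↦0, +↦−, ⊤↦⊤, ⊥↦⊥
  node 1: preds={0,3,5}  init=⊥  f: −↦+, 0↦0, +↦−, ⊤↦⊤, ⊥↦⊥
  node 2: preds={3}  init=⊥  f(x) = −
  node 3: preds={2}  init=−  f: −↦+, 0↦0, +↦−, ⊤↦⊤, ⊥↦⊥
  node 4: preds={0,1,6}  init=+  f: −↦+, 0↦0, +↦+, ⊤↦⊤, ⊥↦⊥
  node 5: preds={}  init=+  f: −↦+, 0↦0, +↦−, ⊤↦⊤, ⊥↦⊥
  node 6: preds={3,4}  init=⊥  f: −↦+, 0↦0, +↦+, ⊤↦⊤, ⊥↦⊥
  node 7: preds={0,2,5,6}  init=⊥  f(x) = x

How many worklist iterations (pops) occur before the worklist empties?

13

Worklist (13 pops):
  #1 pop 0: in=+ → − (was ⊥); enqueue []
  #2 pop 1: in=⊤ → ⊤ (was ⊥); enqueue [0]
  #3 pop 2: in=− → − (was ⊥); enqueue []
  #4 pop 3: in=− → ⊤ (was −); enqueue [1,2]
  #5 pop 4: in=⊤ → ⊤ (was +); enqueue []
  #6 pop 5: in=⊥ → + (no change)
  #7 pop 6: in=⊤ → ⊤ (was ⊥); enqueue [4]
  #8 pop 7: in=⊤ → ⊤ (was ⊥); enqueue []
  #9 pop 0: in=⊤ → ⊤ (was −); enqueue [7]
  #10 pop 1: in=⊤ → ⊤ (no change)
  #11 pop 2: in=⊤ → − (no change)
  #12 pop 4: in=⊤ → ⊤ (no change)
  #13 pop 7: in=⊤ → ⊤ (no change)

Fixpoint:
  val[0] = ⊤
  val[1] = ⊤
  val[2] = −
  val[3] = ⊤
  val[4] = ⊤
  val[5] = +
  val[6] = ⊤
  val[7] = ⊤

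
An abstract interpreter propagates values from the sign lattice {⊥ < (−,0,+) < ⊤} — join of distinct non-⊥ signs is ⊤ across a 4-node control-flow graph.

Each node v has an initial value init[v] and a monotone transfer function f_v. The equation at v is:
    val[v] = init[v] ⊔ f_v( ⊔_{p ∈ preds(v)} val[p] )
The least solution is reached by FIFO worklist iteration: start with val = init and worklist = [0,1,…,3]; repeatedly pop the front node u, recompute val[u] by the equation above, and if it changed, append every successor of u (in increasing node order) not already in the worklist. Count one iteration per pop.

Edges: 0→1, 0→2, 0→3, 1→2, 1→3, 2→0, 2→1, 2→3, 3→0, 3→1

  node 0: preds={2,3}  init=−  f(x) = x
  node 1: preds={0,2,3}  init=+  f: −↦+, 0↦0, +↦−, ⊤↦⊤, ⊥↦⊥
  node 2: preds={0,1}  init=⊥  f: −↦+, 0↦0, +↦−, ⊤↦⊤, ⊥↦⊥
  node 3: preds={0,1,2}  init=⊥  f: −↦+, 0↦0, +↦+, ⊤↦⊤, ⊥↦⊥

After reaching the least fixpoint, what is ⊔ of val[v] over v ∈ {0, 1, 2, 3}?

⊤

Iteration log — 8 steps:
  step 1. node 0  ⊔preds=⊥  new=−  stable
  step 2. node 1  ⊔preds=−  new=+  stable
  step 3. node 2  ⊔preds=⊤  new=⊤  old=⊥  +wl: 0,1
  step 4. node 3  ⊔preds=⊤  new=⊤  old=⊥  +wl: 
  step 5. node 0  ⊔preds=⊤  new=⊤  old=−  +wl: 2,3
  step 6. node 1  ⊔preds=⊤  new=⊤  old=+  +wl: 
  step 7. node 2  ⊔preds=⊤  new=⊤  stable
  step 8. node 3  ⊔preds=⊤  new=⊤  stable

Least fixpoint reached:
  node 0: ⊤
  node 1: ⊤
  node 2: ⊤
  node 3: ⊤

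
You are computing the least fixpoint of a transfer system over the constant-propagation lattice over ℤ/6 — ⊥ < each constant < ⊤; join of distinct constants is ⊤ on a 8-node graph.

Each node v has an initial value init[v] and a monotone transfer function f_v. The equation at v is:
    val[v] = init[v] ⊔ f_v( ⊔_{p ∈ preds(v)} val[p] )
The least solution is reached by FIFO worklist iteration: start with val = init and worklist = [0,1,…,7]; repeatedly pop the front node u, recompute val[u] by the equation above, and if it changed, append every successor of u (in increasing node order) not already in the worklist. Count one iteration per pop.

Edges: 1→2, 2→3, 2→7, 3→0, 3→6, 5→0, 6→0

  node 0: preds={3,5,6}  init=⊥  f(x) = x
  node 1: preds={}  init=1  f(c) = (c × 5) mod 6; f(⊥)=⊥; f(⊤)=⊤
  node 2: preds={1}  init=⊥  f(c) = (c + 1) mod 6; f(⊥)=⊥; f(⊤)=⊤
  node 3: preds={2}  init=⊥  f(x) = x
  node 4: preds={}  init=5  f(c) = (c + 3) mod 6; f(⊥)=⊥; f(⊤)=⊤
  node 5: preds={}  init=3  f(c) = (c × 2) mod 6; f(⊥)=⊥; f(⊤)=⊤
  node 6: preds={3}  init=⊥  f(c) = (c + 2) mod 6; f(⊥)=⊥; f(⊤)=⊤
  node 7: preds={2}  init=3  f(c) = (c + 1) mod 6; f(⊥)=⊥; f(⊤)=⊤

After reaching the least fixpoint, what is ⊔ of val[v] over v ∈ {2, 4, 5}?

Trace (9 dequeues):
  [1] u=0 | in 3 | out 3 | prev ⊥ | push {}
  [2] u=1 | in ⊥ | out 1 | ==
  [3] u=2 | in 1 | out 2 | prev ⊥ | push {}
  [4] u=3 | in 2 | out 2 | prev ⊥ | push {0}
  [5] u=4 | in ⊥ | out 5 | ==
  [6] u=5 | in ⊥ | out 3 | ==
  [7] u=6 | in 2 | out 4 | prev ⊥ | push {}
  [8] u=7 | in 2 | out 3 | ==
  [9] u=0 | in ⊤ | out ⊤ | prev 3 | push {}

Converged values:
  [0] ⊤
  [1] 1
  [2] 2
  [3] 2
  [4] 5
  [5] 3
  [6] 4
  [7] 3

⊤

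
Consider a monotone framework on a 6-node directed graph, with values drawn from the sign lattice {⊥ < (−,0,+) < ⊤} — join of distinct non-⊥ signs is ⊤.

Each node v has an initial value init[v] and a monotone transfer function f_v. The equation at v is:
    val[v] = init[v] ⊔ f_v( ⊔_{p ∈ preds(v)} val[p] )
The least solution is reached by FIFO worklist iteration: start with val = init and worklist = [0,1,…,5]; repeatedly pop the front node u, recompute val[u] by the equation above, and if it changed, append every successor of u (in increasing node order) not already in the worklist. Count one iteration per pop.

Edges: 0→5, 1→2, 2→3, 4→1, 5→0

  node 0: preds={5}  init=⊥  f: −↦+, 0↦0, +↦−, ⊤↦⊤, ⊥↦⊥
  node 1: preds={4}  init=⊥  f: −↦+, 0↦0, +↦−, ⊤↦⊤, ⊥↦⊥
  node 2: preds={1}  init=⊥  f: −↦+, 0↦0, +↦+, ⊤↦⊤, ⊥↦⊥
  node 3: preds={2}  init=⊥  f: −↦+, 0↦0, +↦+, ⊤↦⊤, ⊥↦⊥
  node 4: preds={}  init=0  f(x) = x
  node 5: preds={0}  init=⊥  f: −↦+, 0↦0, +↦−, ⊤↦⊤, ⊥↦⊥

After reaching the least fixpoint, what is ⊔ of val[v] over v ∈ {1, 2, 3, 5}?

Iteration log — 6 steps:
  step 1. node 0  ⊔preds=⊥  new=⊥  stable
  step 2. node 1  ⊔preds=0  new=0  old=⊥  +wl: 
  step 3. node 2  ⊔preds=0  new=0  old=⊥  +wl: 
  step 4. node 3  ⊔preds=0  new=0  old=⊥  +wl: 
  step 5. node 4  ⊔preds=⊥  new=0  stable
  step 6. node 5  ⊔preds=⊥  new=⊥  stable

Least fixpoint reached:
  node 0: ⊥
  node 1: 0
  node 2: 0
  node 3: 0
  node 4: 0
  node 5: ⊥

0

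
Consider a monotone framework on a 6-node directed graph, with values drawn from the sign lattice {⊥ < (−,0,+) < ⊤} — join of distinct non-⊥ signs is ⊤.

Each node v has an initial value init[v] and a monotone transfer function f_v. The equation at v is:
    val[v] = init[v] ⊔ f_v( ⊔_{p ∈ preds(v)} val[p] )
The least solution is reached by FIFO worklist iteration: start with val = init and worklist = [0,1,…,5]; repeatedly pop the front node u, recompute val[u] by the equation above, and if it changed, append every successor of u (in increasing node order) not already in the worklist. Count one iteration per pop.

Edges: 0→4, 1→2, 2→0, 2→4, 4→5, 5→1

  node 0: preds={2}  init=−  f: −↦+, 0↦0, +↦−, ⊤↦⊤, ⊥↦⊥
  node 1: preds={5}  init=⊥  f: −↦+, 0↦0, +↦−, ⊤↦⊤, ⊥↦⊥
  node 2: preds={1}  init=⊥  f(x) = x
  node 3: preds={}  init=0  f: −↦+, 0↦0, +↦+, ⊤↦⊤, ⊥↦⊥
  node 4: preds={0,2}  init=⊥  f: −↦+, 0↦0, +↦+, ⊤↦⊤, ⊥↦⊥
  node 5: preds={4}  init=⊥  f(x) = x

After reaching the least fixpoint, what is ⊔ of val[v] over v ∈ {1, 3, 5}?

⊤

Trace (15 dequeues):
  [1] u=0 | in ⊥ | out − | ==
  [2] u=1 | in ⊥ | out ⊥ | ==
  [3] u=2 | in ⊥ | out ⊥ | ==
  [4] u=3 | in ⊥ | out 0 | ==
  [5] u=4 | in − | out + | prev ⊥ | push {}
  [6] u=5 | in + | out + | prev ⊥ | push {1}
  [7] u=1 | in + | out − | prev ⊥ | push {2}
  [8] u=2 | in − | out − | prev ⊥ | push {0,4}
  [9] u=0 | in − | out ⊤ | prev − | push {}
  [10] u=4 | in ⊤ | out ⊤ | prev + | push {5}
  [11] u=5 | in ⊤ | out ⊤ | prev + | push {1}
  [12] u=1 | in ⊤ | out ⊤ | prev − | push {2}
  [13] u=2 | in ⊤ | out ⊤ | prev − | push {0,4}
  [14] u=0 | in ⊤ | out ⊤ | ==
  [15] u=4 | in ⊤ | out ⊤ | ==

Converged values:
  [0] ⊤
  [1] ⊤
  [2] ⊤
  [3] 0
  [4] ⊤
  [5] ⊤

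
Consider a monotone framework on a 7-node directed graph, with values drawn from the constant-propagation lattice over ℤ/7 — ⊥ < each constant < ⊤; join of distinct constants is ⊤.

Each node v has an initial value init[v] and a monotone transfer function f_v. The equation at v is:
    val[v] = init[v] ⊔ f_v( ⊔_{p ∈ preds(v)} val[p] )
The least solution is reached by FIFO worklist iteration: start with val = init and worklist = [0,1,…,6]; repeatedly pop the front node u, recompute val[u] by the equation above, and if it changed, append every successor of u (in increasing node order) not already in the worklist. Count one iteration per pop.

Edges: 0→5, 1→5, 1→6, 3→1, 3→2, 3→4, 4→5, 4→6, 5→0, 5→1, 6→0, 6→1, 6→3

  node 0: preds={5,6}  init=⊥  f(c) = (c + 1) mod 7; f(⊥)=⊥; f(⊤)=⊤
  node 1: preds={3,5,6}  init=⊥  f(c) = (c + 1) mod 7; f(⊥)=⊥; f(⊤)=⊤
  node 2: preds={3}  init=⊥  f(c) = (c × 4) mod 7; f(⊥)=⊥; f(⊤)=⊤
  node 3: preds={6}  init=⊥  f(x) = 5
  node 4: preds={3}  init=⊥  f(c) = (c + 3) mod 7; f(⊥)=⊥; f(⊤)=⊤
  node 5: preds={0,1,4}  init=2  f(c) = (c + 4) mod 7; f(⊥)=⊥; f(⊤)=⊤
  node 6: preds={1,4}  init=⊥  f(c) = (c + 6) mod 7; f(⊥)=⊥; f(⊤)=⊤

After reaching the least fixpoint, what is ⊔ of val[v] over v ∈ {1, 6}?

⊤

Worklist (13 pops):
  #1 pop 0: in=2 → 3 (was ⊥); enqueue []
  #2 pop 1: in=2 → 3 (was ⊥); enqueue []
  #3 pop 2: in=⊥ → ⊥ (no change)
  #4 pop 3: in=⊥ → 5 (was ⊥); enqueue [1,2]
  #5 pop 4: in=5 → 1 (was ⊥); enqueue []
  #6 pop 5: in=⊤ → ⊤ (was 2); enqueue [0]
  #7 pop 6: in=⊤ → ⊤ (was ⊥); enqueue [3]
  #8 pop 1: in=⊤ → ⊤ (was 3); enqueue [5,6]
  #9 pop 2: in=5 → 6 (was ⊥); enqueue []
  #10 pop 0: in=⊤ → ⊤ (was 3); enqueue []
  #11 pop 3: in=⊤ → 5 (no change)
  #12 pop 5: in=⊤ → ⊤ (no change)
  #13 pop 6: in=⊤ → ⊤ (no change)

Fixpoint:
  val[0] = ⊤
  val[1] = ⊤
  val[2] = 6
  val[3] = 5
  val[4] = 1
  val[5] = ⊤
  val[6] = ⊤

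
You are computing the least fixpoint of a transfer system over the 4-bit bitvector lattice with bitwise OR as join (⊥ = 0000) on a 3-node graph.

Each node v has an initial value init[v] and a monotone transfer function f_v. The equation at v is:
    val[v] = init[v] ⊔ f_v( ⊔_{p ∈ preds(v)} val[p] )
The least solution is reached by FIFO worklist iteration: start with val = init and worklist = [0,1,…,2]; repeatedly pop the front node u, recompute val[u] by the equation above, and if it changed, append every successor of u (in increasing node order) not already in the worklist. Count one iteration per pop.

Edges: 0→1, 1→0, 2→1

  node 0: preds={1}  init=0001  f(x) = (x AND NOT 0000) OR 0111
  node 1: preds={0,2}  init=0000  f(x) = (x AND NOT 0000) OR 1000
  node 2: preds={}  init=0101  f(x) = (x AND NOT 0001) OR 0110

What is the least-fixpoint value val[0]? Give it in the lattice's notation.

1111

Trace (5 dequeues):
  [1] u=0 | in 0000 | out 0111 | prev 0001 | push {}
  [2] u=1 | in 0111 | out 1111 | prev 0000 | push {0}
  [3] u=2 | in 0000 | out 0111 | prev 0101 | push {1}
  [4] u=0 | in 1111 | out 1111 | prev 0111 | push {}
  [5] u=1 | in 1111 | out 1111 | ==

Converged values:
  [0] 1111
  [1] 1111
  [2] 0111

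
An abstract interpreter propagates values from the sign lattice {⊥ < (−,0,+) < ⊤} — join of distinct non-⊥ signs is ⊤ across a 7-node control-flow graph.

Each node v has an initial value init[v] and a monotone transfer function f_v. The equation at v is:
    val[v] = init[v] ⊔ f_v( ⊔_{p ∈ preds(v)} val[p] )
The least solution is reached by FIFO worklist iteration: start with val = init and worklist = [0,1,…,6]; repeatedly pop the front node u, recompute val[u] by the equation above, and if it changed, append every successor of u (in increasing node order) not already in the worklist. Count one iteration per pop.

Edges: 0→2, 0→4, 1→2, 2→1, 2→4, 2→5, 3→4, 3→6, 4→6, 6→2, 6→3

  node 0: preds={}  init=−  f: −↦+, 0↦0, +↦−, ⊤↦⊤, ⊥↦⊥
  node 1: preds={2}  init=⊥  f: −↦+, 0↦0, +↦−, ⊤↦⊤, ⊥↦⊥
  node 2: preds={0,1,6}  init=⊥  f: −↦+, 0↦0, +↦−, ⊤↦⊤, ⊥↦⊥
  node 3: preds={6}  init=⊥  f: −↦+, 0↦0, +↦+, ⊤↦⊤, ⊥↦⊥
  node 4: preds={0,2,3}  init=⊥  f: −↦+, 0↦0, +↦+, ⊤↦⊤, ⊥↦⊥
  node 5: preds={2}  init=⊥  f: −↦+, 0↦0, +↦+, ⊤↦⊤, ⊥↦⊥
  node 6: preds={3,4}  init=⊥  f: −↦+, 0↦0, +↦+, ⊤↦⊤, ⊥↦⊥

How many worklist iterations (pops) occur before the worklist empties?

Worklist (15 pops):
  #1 pop 0: in=⊥ → − (no change)
  #2 pop 1: in=⊥ → ⊥ (no change)
  #3 pop 2: in=− → + (was ⊥); enqueue [1]
  #4 pop 3: in=⊥ → ⊥ (no change)
  #5 pop 4: in=⊤ → ⊤ (was ⊥); enqueue []
  #6 pop 5: in=+ → + (was ⊥); enqueue []
  #7 pop 6: in=⊤ → ⊤ (was ⊥); enqueue [2,3]
  #8 pop 1: in=+ → − (was ⊥); enqueue []
  #9 pop 2: in=⊤ → ⊤ (was +); enqueue [1,4,5]
  #10 pop 3: in=⊤ → ⊤ (was ⊥); enqueue [6]
  #11 pop 1: in=⊤ → ⊤ (was −); enqueue [2]
  #12 pop 4: in=⊤ → ⊤ (no change)
  #13 pop 5: in=⊤ → ⊤ (was +); enqueue []
  #14 pop 6: in=⊤ → ⊤ (no change)
  #15 pop 2: in=⊤ → ⊤ (no change)

Fixpoint:
  val[0] = −
  val[1] = ⊤
  val[2] = ⊤
  val[3] = ⊤
  val[4] = ⊤
  val[5] = ⊤
  val[6] = ⊤

15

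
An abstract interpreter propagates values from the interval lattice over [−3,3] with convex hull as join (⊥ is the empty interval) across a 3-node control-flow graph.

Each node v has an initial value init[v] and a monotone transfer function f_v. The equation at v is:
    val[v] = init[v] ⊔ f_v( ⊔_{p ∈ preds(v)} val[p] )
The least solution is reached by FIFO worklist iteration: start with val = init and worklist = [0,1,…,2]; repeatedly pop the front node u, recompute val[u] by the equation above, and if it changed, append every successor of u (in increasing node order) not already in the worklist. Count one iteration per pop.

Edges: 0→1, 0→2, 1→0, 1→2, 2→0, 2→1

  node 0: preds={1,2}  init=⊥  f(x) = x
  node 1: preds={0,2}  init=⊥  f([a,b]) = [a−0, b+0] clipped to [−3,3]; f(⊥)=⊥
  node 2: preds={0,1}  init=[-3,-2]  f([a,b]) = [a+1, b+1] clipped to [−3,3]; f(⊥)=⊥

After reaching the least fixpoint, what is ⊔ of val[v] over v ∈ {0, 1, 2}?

Worklist (19 pops):
  #1 pop 0: in=[-3,-2] → [-3,-2] (was ⊥); enqueue []
  #2 pop 1: in=[-3,-2] → [-3,-2] (was ⊥); enqueue [0]
  #3 pop 2: in=[-3,-2] → [-3,-1] (was [-3,-2]); enqueue [1]
  #4 pop 0: in=[-3,-1] → [-3,-1] (was [-3,-2]); enqueue [2]
  #5 pop 1: in=[-3,-1] → [-3,-1] (was [-3,-2]); enqueue [0]
  #6 pop 2: in=[-3,-1] → [-3,0] (was [-3,-1]); enqueue [1]
  #7 pop 0: in=[-3,0] → [-3,0] (was [-3,-1]); enqueue [2]
  #8 pop 1: in=[-3,0] → [-3,0] (was [-3,-1]); enqueue [0]
  #9 pop 2: in=[-3,0] → [-3,1] (was [-3,0]); enqueue [1]
  #10 pop 0: in=[-3,1] → [-3,1] (was [-3,0]); enqueue [2]
  #11 pop 1: in=[-3,1] → [-3,1] (was [-3,0]); enqueue [0]
  #12 pop 2: in=[-3,1] → [-3,2] (was [-3,1]); enqueue [1]
  #13 pop 0: in=[-3,2] → [-3,2] (was [-3,1]); enqueue [2]
  #14 pop 1: in=[-3,2] → [-3,2] (was [-3,1]); enqueue [0]
  #15 pop 2: in=[-3,2] → [-3,3] (was [-3,2]); enqueue [1]
  #16 pop 0: in=[-3,3] → [-3,3] (was [-3,2]); enqueue [2]
  #17 pop 1: in=[-3,3] → [-3,3] (was [-3,2]); enqueue [0]
  #18 pop 2: in=[-3,3] → [-3,3] (no change)
  #19 pop 0: in=[-3,3] → [-3,3] (no change)

Fixpoint:
  val[0] = [-3,3]
  val[1] = [-3,3]
  val[2] = [-3,3]

[-3,3]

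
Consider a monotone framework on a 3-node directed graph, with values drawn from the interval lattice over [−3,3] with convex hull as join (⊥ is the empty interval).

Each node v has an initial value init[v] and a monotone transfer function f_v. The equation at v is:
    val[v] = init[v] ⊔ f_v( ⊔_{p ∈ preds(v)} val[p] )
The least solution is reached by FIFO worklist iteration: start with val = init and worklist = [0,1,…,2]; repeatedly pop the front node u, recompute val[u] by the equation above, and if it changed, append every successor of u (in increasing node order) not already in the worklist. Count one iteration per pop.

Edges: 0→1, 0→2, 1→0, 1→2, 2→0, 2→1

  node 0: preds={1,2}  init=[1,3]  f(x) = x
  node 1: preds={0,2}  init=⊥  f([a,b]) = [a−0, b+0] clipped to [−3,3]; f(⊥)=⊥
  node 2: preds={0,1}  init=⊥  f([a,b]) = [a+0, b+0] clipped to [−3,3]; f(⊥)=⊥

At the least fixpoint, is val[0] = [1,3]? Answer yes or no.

Iteration log — 5 steps:
  step 1. node 0  ⊔preds=⊥  new=[1,3]  stable
  step 2. node 1  ⊔preds=[1,3]  new=[1,3]  old=⊥  +wl: 0
  step 3. node 2  ⊔preds=[1,3]  new=[1,3]  old=⊥  +wl: 1
  step 4. node 0  ⊔preds=[1,3]  new=[1,3]  stable
  step 5. node 1  ⊔preds=[1,3]  new=[1,3]  stable

Least fixpoint reached:
  node 0: [1,3]
  node 1: [1,3]
  node 2: [1,3]

yes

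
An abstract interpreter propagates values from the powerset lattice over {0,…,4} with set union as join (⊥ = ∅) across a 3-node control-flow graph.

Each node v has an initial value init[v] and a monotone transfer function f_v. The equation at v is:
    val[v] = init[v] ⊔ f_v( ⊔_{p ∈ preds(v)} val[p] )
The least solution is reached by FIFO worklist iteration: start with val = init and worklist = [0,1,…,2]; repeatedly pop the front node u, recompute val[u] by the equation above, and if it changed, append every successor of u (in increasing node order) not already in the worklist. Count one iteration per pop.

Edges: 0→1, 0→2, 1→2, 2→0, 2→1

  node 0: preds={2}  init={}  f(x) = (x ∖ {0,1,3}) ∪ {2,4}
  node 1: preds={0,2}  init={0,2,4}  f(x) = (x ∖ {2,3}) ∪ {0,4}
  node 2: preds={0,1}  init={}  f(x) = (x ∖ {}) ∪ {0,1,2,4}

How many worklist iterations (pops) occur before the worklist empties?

6

Iteration log — 6 steps:
  step 1. node 0  ⊔preds={}  new={2,4}  old={}  +wl: 
  step 2. node 1  ⊔preds={2,4}  new={0,2,4}  stable
  step 3. node 2  ⊔preds={0,2,4}  new={0,1,2,4}  old={}  +wl: 0,1
  step 4. node 0  ⊔preds={0,1,2,4}  new={2,4}  stable
  step 5. node 1  ⊔preds={0,1,2,4}  new={0,1,2,4}  old={0,2,4}  +wl: 2
  step 6. node 2  ⊔preds={0,1,2,4}  new={0,1,2,4}  stable

Least fixpoint reached:
  node 0: {2,4}
  node 1: {0,1,2,4}
  node 2: {0,1,2,4}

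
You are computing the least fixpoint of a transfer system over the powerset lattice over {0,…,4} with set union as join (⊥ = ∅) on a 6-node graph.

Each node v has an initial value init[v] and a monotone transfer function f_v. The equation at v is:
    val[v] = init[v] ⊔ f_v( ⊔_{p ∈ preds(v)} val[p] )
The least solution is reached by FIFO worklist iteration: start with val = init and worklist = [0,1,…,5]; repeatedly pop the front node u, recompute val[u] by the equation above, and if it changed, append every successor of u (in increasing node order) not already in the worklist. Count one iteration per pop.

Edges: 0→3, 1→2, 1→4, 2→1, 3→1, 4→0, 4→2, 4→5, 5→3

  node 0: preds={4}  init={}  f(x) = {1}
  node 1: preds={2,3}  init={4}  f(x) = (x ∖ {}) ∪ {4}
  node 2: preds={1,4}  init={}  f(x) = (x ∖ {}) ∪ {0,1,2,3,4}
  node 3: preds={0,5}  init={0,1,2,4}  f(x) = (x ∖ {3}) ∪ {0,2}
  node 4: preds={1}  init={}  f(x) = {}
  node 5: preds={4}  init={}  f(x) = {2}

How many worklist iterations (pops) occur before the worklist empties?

Worklist (10 pops):
  #1 pop 0: in={} → {1} (was {}); enqueue []
  #2 pop 1: in={0,1,2,4} → {0,1,2,4} (was {4}); enqueue []
  #3 pop 2: in={0,1,2,4} → {0,1,2,3,4} (was {}); enqueue [1]
  #4 pop 3: in={1} → {0,1,2,4} (no change)
  #5 pop 4: in={0,1,2,4} → {} (no change)
  #6 pop 5: in={} → {2} (was {}); enqueue [3]
  #7 pop 1: in={0,1,2,3,4} → {0,1,2,3,4} (was {0,1,2,4}); enqueue [2,4]
  #8 pop 3: in={1,2} → {0,1,2,4} (no change)
  #9 pop 2: in={0,1,2,3,4} → {0,1,2,3,4} (no change)
  #10 pop 4: in={0,1,2,3,4} → {} (no change)

Fixpoint:
  val[0] = {1}
  val[1] = {0,1,2,3,4}
  val[2] = {0,1,2,3,4}
  val[3] = {0,1,2,4}
  val[4] = {}
  val[5] = {2}

10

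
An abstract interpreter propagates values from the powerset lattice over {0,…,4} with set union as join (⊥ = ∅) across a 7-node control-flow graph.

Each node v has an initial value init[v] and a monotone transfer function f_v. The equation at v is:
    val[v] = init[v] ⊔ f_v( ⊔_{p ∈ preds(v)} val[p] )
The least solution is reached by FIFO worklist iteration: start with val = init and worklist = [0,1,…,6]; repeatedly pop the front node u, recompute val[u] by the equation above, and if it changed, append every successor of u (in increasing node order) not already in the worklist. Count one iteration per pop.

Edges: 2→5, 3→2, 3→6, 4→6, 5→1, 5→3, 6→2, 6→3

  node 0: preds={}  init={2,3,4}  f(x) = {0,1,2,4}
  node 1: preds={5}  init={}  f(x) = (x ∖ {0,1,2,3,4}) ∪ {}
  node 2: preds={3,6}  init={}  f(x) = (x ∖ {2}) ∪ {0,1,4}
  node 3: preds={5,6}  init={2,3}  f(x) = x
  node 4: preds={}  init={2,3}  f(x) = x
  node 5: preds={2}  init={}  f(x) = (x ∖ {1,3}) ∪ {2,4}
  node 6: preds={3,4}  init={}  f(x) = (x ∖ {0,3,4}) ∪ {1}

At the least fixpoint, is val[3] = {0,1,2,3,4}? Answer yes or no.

Trace (11 dequeues):
  [1] u=0 | in {} | out {0,1,2,3,4} | prev {2,3,4} | push {}
  [2] u=1 | in {} | out {} | ==
  [3] u=2 | in {2,3} | out {0,1,3,4} | prev {} | push {}
  [4] u=3 | in {} | out {2,3} | ==
  [5] u=4 | in {} | out {2,3} | ==
  [6] u=5 | in {0,1,3,4} | out {0,2,4} | prev {} | push {1,3}
  [7] u=6 | in {2,3} | out {1,2} | prev {} | push {2}
  [8] u=1 | in {0,2,4} | out {} | ==
  [9] u=3 | in {0,1,2,4} | out {0,1,2,3,4} | prev {2,3} | push {6}
  [10] u=2 | in {0,1,2,3,4} | out {0,1,3,4} | ==
  [11] u=6 | in {0,1,2,3,4} | out {1,2} | ==

Converged values:
  [0] {0,1,2,3,4}
  [1] {}
  [2] {0,1,3,4}
  [3] {0,1,2,3,4}
  [4] {2,3}
  [5] {0,2,4}
  [6] {1,2}

yes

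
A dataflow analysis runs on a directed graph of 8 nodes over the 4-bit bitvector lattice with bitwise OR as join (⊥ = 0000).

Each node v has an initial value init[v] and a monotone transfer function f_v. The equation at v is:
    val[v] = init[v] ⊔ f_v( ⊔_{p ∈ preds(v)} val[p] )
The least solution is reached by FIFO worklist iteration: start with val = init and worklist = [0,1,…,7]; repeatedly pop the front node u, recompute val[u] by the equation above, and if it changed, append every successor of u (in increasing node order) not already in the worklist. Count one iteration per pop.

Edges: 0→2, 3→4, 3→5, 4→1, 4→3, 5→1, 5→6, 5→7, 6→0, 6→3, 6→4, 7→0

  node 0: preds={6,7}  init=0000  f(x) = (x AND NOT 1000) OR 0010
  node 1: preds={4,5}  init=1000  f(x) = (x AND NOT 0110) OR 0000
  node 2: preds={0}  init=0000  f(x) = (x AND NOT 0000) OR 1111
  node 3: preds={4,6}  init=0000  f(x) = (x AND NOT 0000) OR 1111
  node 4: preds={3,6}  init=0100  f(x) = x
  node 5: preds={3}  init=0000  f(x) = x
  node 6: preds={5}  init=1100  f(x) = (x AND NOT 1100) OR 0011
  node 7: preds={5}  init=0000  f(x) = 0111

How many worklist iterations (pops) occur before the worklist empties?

Trace (13 dequeues):
  [1] u=0 | in 1100 | out 0110 | prev 0000 | push {}
  [2] u=1 | in 0100 | out 1000 | ==
  [3] u=2 | in 0110 | out 1111 | prev 0000 | push {}
  [4] u=3 | in 1100 | out 1111 | prev 0000 | push {}
  [5] u=4 | in 1111 | out 1111 | prev 0100 | push {1,3}
  [6] u=5 | in 1111 | out 1111 | prev 0000 | push {}
  [7] u=6 | in 1111 | out 1111 | prev 1100 | push {0,4}
  [8] u=7 | in 1111 | out 0111 | prev 0000 | push {}
  [9] u=1 | in 1111 | out 1001 | prev 1000 | push {}
  [10] u=3 | in 1111 | out 1111 | ==
  [11] u=0 | in 1111 | out 0111 | prev 0110 | push {2}
  [12] u=4 | in 1111 | out 1111 | ==
  [13] u=2 | in 0111 | out 1111 | ==

Converged values:
  [0] 0111
  [1] 1001
  [2] 1111
  [3] 1111
  [4] 1111
  [5] 1111
  [6] 1111
  [7] 0111

13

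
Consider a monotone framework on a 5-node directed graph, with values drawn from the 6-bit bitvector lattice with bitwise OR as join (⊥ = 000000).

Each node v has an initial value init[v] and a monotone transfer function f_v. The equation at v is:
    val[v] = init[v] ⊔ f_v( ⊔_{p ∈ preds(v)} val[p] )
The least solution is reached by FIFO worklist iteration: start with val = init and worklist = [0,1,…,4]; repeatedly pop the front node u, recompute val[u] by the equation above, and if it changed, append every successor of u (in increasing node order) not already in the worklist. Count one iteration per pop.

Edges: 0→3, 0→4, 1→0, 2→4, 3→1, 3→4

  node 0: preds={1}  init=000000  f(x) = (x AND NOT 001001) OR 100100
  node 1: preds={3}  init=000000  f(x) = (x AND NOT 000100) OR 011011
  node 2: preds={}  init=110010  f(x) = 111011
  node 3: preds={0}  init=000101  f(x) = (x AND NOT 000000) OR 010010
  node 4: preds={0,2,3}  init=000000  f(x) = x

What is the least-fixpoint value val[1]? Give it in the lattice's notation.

Worklist (10 pops):
  #1 pop 0: in=000000 → 100100 (was 000000); enqueue []
  #2 pop 1: in=000101 → 011011 (was 000000); enqueue [0]
  #3 pop 2: in=000000 → 111011 (was 110010); enqueue []
  #4 pop 3: in=100100 → 110111 (was 000101); enqueue [1]
  #5 pop 4: in=111111 → 111111 (was 000000); enqueue []
  #6 pop 0: in=011011 → 110110 (was 100100); enqueue [3,4]
  #7 pop 1: in=110111 → 111011 (was 011011); enqueue [0]
  #8 pop 3: in=110110 → 110111 (no change)
  #9 pop 4: in=111111 → 111111 (no change)
  #10 pop 0: in=111011 → 110110 (no change)

Fixpoint:
  val[0] = 110110
  val[1] = 111011
  val[2] = 111011
  val[3] = 110111
  val[4] = 111111

111011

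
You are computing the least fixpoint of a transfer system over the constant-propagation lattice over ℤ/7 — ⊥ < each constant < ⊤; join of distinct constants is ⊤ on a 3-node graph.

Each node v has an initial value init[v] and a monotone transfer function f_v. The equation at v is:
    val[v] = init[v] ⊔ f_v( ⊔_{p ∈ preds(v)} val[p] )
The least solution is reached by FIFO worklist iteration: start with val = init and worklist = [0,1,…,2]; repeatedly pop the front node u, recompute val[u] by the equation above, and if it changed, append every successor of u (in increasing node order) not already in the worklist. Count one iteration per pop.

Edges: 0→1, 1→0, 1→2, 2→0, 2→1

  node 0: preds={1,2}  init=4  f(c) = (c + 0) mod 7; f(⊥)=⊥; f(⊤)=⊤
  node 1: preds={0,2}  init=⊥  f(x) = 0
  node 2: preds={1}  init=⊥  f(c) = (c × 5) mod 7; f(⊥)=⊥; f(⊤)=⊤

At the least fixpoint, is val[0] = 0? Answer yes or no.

no

Iteration log — 5 steps:
  step 1. node 0  ⊔preds=⊥  new=4  stable
  step 2. node 1  ⊔preds=4  new=0  old=⊥  +wl: 0
  step 3. node 2  ⊔preds=0  new=0  old=⊥  +wl: 1
  step 4. node 0  ⊔preds=0  new=⊤  old=4  +wl: 
  step 5. node 1  ⊔preds=⊤  new=0  stable

Least fixpoint reached:
  node 0: ⊤
  node 1: 0
  node 2: 0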